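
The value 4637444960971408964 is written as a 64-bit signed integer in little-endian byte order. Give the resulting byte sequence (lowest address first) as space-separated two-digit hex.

44 46 20 2C 9F 83 5B 40

4637444960971408964 in hexadecimal, padded to 64 bits, is 0x405B839F2C204644.
Split into bytes (most-significant first): 40 5B 83 9F 2C 20 46 44.
Little-endian: lowest address holds the least-significant byte.
So at ascending addresses the bytes are 44 46 20 2C 9F 83 5B 40.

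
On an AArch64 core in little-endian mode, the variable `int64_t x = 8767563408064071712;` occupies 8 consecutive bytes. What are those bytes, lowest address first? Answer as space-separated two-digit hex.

20 48 5F 93 77 A4 AC 79

8767563408064071712 in hexadecimal, padded to 64 bits, is 0x79ACA477935F4820.
Split into bytes (most-significant first): 79 AC A4 77 93 5F 48 20.
Little-endian: lowest address holds the least-significant byte.
So at ascending addresses the bytes are 20 48 5F 93 77 A4 AC 79.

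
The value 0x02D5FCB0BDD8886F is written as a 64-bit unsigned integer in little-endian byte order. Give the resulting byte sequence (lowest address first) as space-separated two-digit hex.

6F 88 D8 BD B0 FC D5 02

Split into bytes (most-significant first): 02 D5 FC B0 BD D8 88 6F.
In little-endian order the low byte comes first in memory.
So at ascending addresses the bytes are 6F 88 D8 BD B0 FC D5 02.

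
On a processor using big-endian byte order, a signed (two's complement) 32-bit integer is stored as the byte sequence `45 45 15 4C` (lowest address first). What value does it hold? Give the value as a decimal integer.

1162155340

Big-endian stores the most-significant byte at the lowest address.
The bytes are already most-significant first: 0x4545154C.
0x4545154C = 1162155340.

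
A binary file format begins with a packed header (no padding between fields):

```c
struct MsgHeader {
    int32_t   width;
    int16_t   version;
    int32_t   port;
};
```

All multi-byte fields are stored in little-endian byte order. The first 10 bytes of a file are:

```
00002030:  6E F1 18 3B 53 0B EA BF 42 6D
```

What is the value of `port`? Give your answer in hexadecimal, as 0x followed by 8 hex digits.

`port` follows `width` (4 B), `version` (2 B), so it starts at offset 4 + 2 = 6 and occupies 4 bytes.
Bytes at offsets 6..9: EA BF 42 6D.
Little-endian: lowest address holds the least-significant byte.
Reassemble most-significant byte first: 6D 42 BF EA → 0x6D42BFEA.

0x6D42BFEA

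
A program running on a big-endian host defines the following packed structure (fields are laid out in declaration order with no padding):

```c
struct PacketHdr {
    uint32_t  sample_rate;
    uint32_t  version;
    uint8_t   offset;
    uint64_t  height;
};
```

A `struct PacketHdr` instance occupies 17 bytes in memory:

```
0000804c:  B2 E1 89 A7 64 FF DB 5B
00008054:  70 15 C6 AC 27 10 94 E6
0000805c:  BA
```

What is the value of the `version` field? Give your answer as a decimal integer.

1694489435

`version` follows `sample_rate` (4 bytes), so it starts at byte offset 4 and occupies 4 bytes.
Bytes at offsets 4..7: 64 FF DB 5B.
Big-endian stores the most-significant byte at the lowest address.
The bytes are already most-significant first: 0x64FFDB5B.
0x64FFDB5B = 1694489435.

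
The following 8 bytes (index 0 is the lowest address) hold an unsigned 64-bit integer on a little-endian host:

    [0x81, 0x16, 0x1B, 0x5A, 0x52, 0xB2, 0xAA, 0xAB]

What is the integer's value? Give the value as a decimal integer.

Little-endian stores the least-significant byte at the lowest address.
Reassemble most-significant byte first: AB AA B2 52 5A 1B 16 81 → 0xABAAB2525A1B1681.
0xABAAB2525A1B1681 = 12369895393295275649.

12369895393295275649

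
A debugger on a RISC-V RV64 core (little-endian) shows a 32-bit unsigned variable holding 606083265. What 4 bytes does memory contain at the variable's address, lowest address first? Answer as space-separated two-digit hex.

C1 18 20 24

606083265 in hexadecimal, padded to 32 bits, is 0x242018C1.
Split into bytes (most-significant first): 24 20 18 C1.
Little-endian stores the least-significant byte at the lowest address.
So at ascending addresses the bytes are C1 18 20 24.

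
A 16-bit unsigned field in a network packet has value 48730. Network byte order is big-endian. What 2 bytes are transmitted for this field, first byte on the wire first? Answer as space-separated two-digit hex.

48730 in hexadecimal, padded to 16 bits, is 0xBE5A.
Split into bytes (most-significant first): BE 5A.
Big-endian: lowest address holds the most-significant byte.
So the memory order matches the most-significant-first order: BE 5A.

BE 5A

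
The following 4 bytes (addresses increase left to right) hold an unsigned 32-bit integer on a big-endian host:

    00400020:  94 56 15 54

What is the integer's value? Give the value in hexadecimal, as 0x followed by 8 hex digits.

Big-endian: lowest address holds the most-significant byte.
The bytes are already most-significant first: 0x94561554.

0x94561554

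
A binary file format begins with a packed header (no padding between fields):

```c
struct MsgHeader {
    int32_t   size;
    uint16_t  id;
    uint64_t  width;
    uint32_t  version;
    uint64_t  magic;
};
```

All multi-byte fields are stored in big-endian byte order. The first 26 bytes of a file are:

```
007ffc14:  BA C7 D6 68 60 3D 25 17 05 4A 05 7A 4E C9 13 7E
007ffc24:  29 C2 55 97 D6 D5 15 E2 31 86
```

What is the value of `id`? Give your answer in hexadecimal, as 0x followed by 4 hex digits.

0x603D

`id` follows `size` (4 bytes), so it starts at byte offset 4 and occupies 2 bytes.
Bytes at offsets 4..5: 60 3D.
In big-endian order the high byte comes first in memory.
The bytes are already most-significant first: 0x603D.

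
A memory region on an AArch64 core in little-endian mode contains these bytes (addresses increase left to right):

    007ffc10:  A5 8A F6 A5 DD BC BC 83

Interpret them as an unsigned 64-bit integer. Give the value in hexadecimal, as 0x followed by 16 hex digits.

In little-endian order the low byte comes first in memory.
Reassemble most-significant byte first: 83 BC BC DD A5 F6 8A A5 → 0x83BCBCDDA5F68AA5.

0x83BCBCDDA5F68AA5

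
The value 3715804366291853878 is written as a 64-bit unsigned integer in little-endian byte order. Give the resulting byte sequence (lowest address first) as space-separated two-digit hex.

3715804366291853878 in hexadecimal, padded to 64 bits, is 0x339130624BABE236.
Split into bytes (most-significant first): 33 91 30 62 4B AB E2 36.
Little-endian: lowest address holds the least-significant byte.
So at ascending addresses the bytes are 36 E2 AB 4B 62 30 91 33.

36 E2 AB 4B 62 30 91 33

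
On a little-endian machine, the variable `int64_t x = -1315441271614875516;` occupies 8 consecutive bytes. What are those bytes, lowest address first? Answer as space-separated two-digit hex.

Two's complement of -1315441271614875516 in 64 bits: 1315441271614875516 = 0x124162DDF57E277C; invert → 0xEDBE9D220A81D883; add 1 → 0xEDBE9D220A81D884.
Split into bytes (most-significant first): ED BE 9D 22 0A 81 D8 84.
Little-endian stores the least-significant byte at the lowest address.
So at ascending addresses the bytes are 84 D8 81 0A 22 9D BE ED.

84 D8 81 0A 22 9D BE ED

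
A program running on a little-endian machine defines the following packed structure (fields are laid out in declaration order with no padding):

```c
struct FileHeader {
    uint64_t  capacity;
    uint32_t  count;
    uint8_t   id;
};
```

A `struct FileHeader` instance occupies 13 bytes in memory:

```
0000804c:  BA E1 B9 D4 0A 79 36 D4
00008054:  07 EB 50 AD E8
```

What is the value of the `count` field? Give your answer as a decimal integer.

2907761415

`count` follows `capacity` (8 bytes), so it starts at byte offset 8 and occupies 4 bytes.
Bytes at offsets 8..11: 07 EB 50 AD.
In little-endian order the low byte comes first in memory.
Reassemble most-significant byte first: AD 50 EB 07 → 0xAD50EB07.
0xAD50EB07 = 2907761415.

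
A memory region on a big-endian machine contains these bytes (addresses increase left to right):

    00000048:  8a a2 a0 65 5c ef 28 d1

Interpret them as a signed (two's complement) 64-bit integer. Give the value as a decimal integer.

In big-endian order the high byte comes first in memory.
The bytes are already most-significant first: 0x8AA2A0655CEF28D1.
Top bit is set, so as a signed 64-bit value this is 0x8AA2A0655CEF28D1 − 2^64 = -8457020793037051695.

-8457020793037051695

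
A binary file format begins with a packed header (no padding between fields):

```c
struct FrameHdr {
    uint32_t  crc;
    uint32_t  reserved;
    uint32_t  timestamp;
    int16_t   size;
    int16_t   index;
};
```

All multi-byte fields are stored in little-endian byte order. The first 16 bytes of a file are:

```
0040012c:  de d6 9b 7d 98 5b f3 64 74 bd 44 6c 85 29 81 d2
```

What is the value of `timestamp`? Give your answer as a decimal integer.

`timestamp` follows `crc` (4 B), `reserved` (4 B), so it starts at offset 4 + 4 = 8 and occupies 4 bytes.
Bytes at offsets 8..11: 74 BD 44 6C.
In little-endian order the low byte comes first in memory.
Reassemble most-significant byte first: 6C 44 BD 74 → 0x6C44BD74.
0x6C44BD74 = 1816444276.

1816444276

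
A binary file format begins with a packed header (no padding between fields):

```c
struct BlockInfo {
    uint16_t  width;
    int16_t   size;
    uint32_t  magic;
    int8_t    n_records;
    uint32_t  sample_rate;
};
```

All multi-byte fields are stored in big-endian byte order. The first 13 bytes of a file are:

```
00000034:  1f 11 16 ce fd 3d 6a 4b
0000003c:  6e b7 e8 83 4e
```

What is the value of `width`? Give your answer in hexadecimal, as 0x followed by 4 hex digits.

0x1F11

`width` is the first field, at byte offset 0, occupying 2 bytes.
Bytes at offsets 0..1: 1F 11.
In big-endian order the high byte comes first in memory.
The bytes are already most-significant first: 0x1F11.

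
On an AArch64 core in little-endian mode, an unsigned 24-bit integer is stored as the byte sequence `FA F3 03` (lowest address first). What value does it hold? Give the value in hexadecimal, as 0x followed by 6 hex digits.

In little-endian order the low byte comes first in memory.
Reassemble most-significant byte first: 03 F3 FA → 0x03F3FA.

0x03F3FA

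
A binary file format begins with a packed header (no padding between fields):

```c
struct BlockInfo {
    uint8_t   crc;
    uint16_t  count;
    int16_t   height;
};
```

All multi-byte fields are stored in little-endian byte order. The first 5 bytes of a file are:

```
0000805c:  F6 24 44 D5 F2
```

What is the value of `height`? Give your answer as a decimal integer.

-3371

`height` follows `crc` (1 B), `count` (2 B), so it starts at offset 1 + 2 = 3 and occupies 2 bytes.
Bytes at offsets 3..4: D5 F2.
Little-endian: lowest address holds the least-significant byte.
Reassemble most-significant byte first: F2 D5 → 0xF2D5.
Top bit is set, so as a signed 16-bit value this is 0xF2D5 − 2^16 = -3371.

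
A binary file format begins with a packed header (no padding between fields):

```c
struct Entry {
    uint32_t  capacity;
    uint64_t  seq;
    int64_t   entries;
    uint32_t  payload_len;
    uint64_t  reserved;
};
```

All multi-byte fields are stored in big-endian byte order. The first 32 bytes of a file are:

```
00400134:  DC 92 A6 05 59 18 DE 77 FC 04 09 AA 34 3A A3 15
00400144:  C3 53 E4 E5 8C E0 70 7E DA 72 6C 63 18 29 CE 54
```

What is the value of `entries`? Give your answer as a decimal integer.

`entries` follows `capacity` (4 B), `seq` (8 B), so it starts at offset 4 + 8 = 12 and occupies 8 bytes.
Bytes at offsets 12..19: 34 3A A3 15 C3 53 E4 E5.
Big-endian: lowest address holds the most-significant byte.
The bytes are already most-significant first: 0x343AA315C353E4E5.
0x343AA315C353E4E5 = 3763499752488166629.

3763499752488166629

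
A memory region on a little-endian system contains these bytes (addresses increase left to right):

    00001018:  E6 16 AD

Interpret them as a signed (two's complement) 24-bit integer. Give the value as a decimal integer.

-5433626

Little-endian stores the least-significant byte at the lowest address.
Reassemble most-significant byte first: AD 16 E6 → 0xAD16E6.
Top bit is set, so as a signed 24-bit value this is 0xAD16E6 − 2^24 = -5433626.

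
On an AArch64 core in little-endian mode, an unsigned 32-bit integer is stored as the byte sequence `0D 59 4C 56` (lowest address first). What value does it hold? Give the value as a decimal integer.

Little-endian: lowest address holds the least-significant byte.
Reassemble most-significant byte first: 56 4C 59 0D → 0x564C590D.
0x564C590D = 1447844109.

1447844109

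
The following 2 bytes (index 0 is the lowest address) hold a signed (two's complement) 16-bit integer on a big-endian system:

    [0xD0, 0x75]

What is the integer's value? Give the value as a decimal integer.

-12171

In big-endian order the high byte comes first in memory.
The bytes are already most-significant first: 0xD075.
Top bit is set, so as a signed 16-bit value this is 0xD075 − 2^16 = -12171.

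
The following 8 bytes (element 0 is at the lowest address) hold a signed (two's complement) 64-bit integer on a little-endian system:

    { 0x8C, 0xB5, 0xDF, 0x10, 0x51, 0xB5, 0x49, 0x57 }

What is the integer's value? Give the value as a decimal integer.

In little-endian order the low byte comes first in memory.
Reassemble most-significant byte first: 57 49 B5 51 10 DF B5 8C → 0x5749B55110DFB58C.
0x5749B55110DFB58C = 6289757714379683212.

6289757714379683212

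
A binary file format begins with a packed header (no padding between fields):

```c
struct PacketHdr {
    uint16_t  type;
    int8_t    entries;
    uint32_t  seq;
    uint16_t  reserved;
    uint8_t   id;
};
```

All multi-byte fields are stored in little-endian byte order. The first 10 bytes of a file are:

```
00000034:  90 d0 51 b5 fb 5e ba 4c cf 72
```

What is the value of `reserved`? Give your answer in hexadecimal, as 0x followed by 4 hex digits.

0xCF4C

`reserved` follows `type` (2 B), `entries` (1 B), `seq` (4 B), so it starts at offset 2 + 1 + 4 = 7 and occupies 2 bytes.
Bytes at offsets 7..8: 4C CF.
Little-endian stores the least-significant byte at the lowest address.
Reassemble most-significant byte first: CF 4C → 0xCF4C.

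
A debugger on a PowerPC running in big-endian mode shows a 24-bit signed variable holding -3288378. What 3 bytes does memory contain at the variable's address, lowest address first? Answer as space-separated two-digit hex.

CD D2 C6

Two's complement of -3288378 in 24 bits: 3288378 = 0x322D3A; invert → 0xCDD2C5; add 1 → 0xCDD2C6.
Split into bytes (most-significant first): CD D2 C6.
Big-endian: lowest address holds the most-significant byte.
So the memory order matches the most-significant-first order: CD D2 C6.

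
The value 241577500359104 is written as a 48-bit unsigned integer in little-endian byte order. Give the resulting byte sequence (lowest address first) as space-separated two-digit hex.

241577500359104 in hexadecimal, padded to 48 bits, is 0xDBB6A51839C0.
Split into bytes (most-significant first): DB B6 A5 18 39 C0.
In little-endian order the low byte comes first in memory.
So at ascending addresses the bytes are C0 39 18 A5 B6 DB.

C0 39 18 A5 B6 DB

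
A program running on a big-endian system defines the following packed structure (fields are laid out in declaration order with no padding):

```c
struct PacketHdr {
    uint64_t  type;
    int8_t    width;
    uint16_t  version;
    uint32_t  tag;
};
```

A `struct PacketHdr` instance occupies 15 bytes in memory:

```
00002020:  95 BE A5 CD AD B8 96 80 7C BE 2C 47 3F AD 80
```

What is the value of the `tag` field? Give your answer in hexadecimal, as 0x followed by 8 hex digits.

`tag` follows `type` (8 B), `width` (1 B), `version` (2 B), so it starts at offset 8 + 1 + 2 = 11 and occupies 4 bytes.
Bytes at offsets 11..14: 47 3F AD 80.
Big-endian stores the most-significant byte at the lowest address.
The bytes are already most-significant first: 0x473FAD80.

0x473FAD80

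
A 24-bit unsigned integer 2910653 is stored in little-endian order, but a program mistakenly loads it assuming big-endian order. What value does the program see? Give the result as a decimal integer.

2910653 in 24-bit hexadecimal is 0x2C69BD.
Stored little-endian, the bytes at ascending addresses are BD 69 2C.
Read back as big-endian, the last byte is least significant, giving 0xBD692C.
0xBD692C = 12413228.

12413228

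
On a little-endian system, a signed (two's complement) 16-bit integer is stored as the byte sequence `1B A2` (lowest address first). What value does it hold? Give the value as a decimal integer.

-24037

Little-endian: lowest address holds the least-significant byte.
Reassemble most-significant byte first: A2 1B → 0xA21B.
Top bit is set, so as a signed 16-bit value this is 0xA21B − 2^16 = -24037.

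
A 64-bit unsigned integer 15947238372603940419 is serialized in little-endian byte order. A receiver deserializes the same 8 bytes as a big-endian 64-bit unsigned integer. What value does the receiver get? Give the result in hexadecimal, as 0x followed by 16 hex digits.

15947238372603940419 in 64-bit hexadecimal is 0xDD4FF8CECB894E43.
Stored little-endian, the bytes at ascending addresses are 43 4E 89 CB CE F8 4F DD.
Read back as big-endian, the last byte is least significant, giving 0x434E89CBCEF84FDD.

0x434E89CBCEF84FDD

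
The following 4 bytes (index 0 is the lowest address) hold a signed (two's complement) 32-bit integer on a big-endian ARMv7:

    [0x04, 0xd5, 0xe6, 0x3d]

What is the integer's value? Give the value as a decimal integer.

In big-endian order the high byte comes first in memory.
The bytes are already most-significant first: 0x04D5E63D.
0x04D5E63D = 81126973.

81126973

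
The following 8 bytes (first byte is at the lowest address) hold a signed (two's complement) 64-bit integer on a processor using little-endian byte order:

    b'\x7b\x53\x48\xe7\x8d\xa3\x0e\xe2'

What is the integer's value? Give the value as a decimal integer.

-2157607341597895813

Little-endian stores the least-significant byte at the lowest address.
Reassemble most-significant byte first: E2 0E A3 8D E7 48 53 7B → 0xE20EA38DE748537B.
Top bit is set, so as a signed 64-bit value this is 0xE20EA38DE748537B − 2^64 = -2157607341597895813.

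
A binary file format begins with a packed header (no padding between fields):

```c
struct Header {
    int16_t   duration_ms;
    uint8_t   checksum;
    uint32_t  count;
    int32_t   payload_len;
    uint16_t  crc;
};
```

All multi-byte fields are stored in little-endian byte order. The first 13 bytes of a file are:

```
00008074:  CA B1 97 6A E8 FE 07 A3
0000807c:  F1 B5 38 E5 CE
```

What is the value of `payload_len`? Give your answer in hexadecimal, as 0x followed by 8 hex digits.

`payload_len` follows `duration_ms` (2 B), `checksum` (1 B), `count` (4 B), so it starts at offset 2 + 1 + 4 = 7 and occupies 4 bytes.
Bytes at offsets 7..10: A3 F1 B5 38.
In little-endian order the low byte comes first in memory.
Reassemble most-significant byte first: 38 B5 F1 A3 → 0x38B5F1A3.

0x38B5F1A3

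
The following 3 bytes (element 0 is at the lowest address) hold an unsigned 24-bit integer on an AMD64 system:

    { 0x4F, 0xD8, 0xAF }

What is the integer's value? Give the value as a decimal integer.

Little-endian stores the least-significant byte at the lowest address.
Reassemble most-significant byte first: AF D8 4F → 0xAFD84F.
0xAFD84F = 11524175.

11524175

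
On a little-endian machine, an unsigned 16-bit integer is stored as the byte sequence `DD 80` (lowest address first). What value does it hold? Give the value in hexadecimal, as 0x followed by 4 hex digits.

0x80DD

In little-endian order the low byte comes first in memory.
Reassemble most-significant byte first: 80 DD → 0x80DD.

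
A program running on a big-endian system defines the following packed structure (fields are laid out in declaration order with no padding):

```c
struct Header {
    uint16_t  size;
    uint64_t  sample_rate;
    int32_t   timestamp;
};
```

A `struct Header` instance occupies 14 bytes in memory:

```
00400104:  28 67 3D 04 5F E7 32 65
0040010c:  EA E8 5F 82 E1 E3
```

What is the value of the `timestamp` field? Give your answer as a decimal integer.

`timestamp` follows `size` (2 B), `sample_rate` (8 B), so it starts at offset 2 + 8 = 10 and occupies 4 bytes.
Bytes at offsets 10..13: 5F 82 E1 E3.
Big-endian: lowest address holds the most-significant byte.
The bytes are already most-significant first: 0x5F82E1E3.
0x5F82E1E3 = 1602413027.

1602413027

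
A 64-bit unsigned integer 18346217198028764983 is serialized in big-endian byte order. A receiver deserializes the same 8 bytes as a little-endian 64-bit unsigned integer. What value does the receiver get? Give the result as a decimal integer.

4014865421791107838

18346217198028764983 in 64-bit hexadecimal is 0xFE9ADB56D4AAB737.
Stored big-endian, the bytes at ascending addresses are FE 9A DB 56 D4 AA B7 37.
Read back as little-endian, the first byte is least significant, giving 0x37B7AAD456DB9AFE.
0x37B7AAD456DB9AFE = 4014865421791107838.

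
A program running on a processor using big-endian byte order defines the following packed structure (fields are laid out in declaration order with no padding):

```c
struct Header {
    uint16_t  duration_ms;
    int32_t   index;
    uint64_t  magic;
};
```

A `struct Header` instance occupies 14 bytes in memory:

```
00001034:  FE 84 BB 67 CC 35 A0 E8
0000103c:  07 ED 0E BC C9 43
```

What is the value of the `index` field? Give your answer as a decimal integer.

`index` follows `duration_ms` (2 bytes), so it starts at byte offset 2 and occupies 4 bytes.
Bytes at offsets 2..5: BB 67 CC 35.
Big-endian: lowest address holds the most-significant byte.
The bytes are already most-significant first: 0xBB67CC35.
Top bit is set, so as a signed 32-bit value this is 0xBB67CC35 − 2^32 = -1150825419.

-1150825419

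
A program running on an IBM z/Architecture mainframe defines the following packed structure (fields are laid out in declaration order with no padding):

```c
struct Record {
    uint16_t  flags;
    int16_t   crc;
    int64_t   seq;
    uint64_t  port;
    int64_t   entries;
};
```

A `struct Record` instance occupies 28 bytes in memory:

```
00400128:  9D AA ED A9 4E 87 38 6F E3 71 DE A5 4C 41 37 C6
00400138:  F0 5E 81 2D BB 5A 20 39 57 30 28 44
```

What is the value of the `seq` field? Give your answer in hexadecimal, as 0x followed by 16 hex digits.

0x4E87386FE371DEA5

`seq` follows `flags` (2 B), `crc` (2 B), so it starts at offset 2 + 2 = 4 and occupies 8 bytes.
Bytes at offsets 4..11: 4E 87 38 6F E3 71 DE A5.
In big-endian order the high byte comes first in memory.
The bytes are already most-significant first: 0x4E87386FE371DEA5.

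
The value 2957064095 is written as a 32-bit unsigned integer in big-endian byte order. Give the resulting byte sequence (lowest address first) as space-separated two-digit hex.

2957064095 in hexadecimal, padded to 32 bits, is 0xB041379F.
Split into bytes (most-significant first): B0 41 37 9F.
In big-endian order the high byte comes first in memory.
So the memory order matches the most-significant-first order: B0 41 37 9F.

B0 41 37 9F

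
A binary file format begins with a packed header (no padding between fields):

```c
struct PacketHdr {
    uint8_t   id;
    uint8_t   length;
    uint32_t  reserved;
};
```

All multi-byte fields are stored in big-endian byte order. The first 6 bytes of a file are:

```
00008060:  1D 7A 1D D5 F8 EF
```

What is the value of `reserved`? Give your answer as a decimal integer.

500562159

`reserved` follows `id` (1 B), `length` (1 B), so it starts at offset 1 + 1 = 2 and occupies 4 bytes.
Bytes at offsets 2..5: 1D D5 F8 EF.
Big-endian: lowest address holds the most-significant byte.
The bytes are already most-significant first: 0x1DD5F8EF.
0x1DD5F8EF = 500562159.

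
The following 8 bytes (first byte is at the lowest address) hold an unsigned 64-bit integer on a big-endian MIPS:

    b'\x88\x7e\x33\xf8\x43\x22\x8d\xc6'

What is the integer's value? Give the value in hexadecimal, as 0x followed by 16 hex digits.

0x887E33F843228DC6

Big-endian: lowest address holds the most-significant byte.
The bytes are already most-significant first: 0x887E33F843228DC6.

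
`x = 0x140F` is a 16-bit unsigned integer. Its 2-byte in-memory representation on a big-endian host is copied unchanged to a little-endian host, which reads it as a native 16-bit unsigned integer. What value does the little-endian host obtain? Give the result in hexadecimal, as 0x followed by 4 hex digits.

Stored big-endian, the bytes at ascending addresses are 14 0F.
Read back as little-endian, the first byte is least significant, giving 0x0F14.

0x0F14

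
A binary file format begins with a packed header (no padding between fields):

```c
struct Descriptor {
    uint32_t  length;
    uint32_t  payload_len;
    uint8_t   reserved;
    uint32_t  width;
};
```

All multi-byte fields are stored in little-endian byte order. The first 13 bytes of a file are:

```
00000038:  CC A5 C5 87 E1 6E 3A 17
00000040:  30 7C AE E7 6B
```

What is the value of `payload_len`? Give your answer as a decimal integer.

`payload_len` follows `length` (4 bytes), so it starts at byte offset 4 and occupies 4 bytes.
Bytes at offsets 4..7: E1 6E 3A 17.
Little-endian: lowest address holds the least-significant byte.
Reassemble most-significant byte first: 17 3A 6E E1 → 0x173A6EE1.
0x173A6EE1 = 389705441.

389705441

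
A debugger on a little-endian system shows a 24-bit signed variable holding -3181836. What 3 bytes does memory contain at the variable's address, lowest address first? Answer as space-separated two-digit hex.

Two's complement of -3181836 in 24 bits: 3181836 = 0x308D0C; invert → 0xCF72F3; add 1 → 0xCF72F4.
Split into bytes (most-significant first): CF 72 F4.
Little-endian: lowest address holds the least-significant byte.
So at ascending addresses the bytes are F4 72 CF.

F4 72 CF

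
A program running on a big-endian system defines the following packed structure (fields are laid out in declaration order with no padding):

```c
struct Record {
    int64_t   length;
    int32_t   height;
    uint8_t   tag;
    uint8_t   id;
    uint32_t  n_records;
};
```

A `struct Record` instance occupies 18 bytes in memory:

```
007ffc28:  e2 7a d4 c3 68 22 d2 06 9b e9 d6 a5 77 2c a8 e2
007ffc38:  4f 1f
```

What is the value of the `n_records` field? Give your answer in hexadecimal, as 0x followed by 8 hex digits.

`n_records` follows `length` (8 B), `height` (4 B), `tag` (1 B), `id` (1 B), so it starts at offset 8 + 4 + 1 + 1 = 14 and occupies 4 bytes.
Bytes at offsets 14..17: A8 E2 4F 1F.
Big-endian stores the most-significant byte at the lowest address.
The bytes are already most-significant first: 0xA8E24F1F.

0xA8E24F1F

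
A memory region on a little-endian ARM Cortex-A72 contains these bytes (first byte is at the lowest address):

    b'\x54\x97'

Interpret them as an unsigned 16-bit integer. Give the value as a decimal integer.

38740

Little-endian stores the least-significant byte at the lowest address.
Reassemble most-significant byte first: 97 54 → 0x9754.
0x9754 = 38740.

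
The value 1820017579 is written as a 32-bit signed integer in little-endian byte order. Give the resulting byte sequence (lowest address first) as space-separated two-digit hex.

1820017579 in hexadecimal, padded to 32 bits, is 0x6C7B43AB.
Split into bytes (most-significant first): 6C 7B 43 AB.
Little-endian stores the least-significant byte at the lowest address.
So at ascending addresses the bytes are AB 43 7B 6C.

AB 43 7B 6C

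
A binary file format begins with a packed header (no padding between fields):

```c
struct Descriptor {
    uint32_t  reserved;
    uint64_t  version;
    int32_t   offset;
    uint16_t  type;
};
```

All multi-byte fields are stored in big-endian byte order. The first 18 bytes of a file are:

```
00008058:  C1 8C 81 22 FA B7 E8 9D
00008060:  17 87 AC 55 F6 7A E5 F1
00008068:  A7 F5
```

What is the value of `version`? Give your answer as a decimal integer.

`version` follows `reserved` (4 bytes), so it starts at byte offset 4 and occupies 8 bytes.
Bytes at offsets 4..11: FA B7 E8 9D 17 87 AC 55.
Big-endian stores the most-significant byte at the lowest address.
The bytes are already most-significant first: 0xFAB7E89D1787AC55.
0xFAB7E89D1787AC55 = 18066164191622310997.

18066164191622310997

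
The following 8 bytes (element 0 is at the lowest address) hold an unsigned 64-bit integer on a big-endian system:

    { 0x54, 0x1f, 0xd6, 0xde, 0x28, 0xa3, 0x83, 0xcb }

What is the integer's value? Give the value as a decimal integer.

Big-endian stores the most-significant byte at the lowest address.
The bytes are already most-significant first: 0x541FD6DE28A383CB.
0x541FD6DE28A383CB = 6061799873116865483.

6061799873116865483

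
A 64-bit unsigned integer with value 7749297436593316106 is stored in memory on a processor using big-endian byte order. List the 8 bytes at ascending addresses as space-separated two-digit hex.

6B 8B 08 F6 06 FD 61 0A

7749297436593316106 in hexadecimal, padded to 64 bits, is 0x6B8B08F606FD610A.
Split into bytes (most-significant first): 6B 8B 08 F6 06 FD 61 0A.
In big-endian order the high byte comes first in memory.
So the memory order matches the most-significant-first order: 6B 8B 08 F6 06 FD 61 0A.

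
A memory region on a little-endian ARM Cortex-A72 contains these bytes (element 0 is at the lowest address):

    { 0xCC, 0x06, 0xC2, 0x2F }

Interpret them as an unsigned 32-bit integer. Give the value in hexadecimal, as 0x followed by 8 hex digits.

0x2FC206CC

Little-endian: lowest address holds the least-significant byte.
Reassemble most-significant byte first: 2F C2 06 CC → 0x2FC206CC.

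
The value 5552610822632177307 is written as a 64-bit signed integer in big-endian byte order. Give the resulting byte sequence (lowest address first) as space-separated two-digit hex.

4D 0E D6 1F CA FA FE 9B

5552610822632177307 in hexadecimal, padded to 64 bits, is 0x4D0ED61FCAFAFE9B.
Split into bytes (most-significant first): 4D 0E D6 1F CA FA FE 9B.
In big-endian order the high byte comes first in memory.
So the memory order matches the most-significant-first order: 4D 0E D6 1F CA FA FE 9B.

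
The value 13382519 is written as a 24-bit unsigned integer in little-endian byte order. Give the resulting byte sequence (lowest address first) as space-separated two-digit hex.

13382519 in hexadecimal, padded to 24 bits, is 0xCC3377.
Split into bytes (most-significant first): CC 33 77.
In little-endian order the low byte comes first in memory.
So at ascending addresses the bytes are 77 33 CC.

77 33 CC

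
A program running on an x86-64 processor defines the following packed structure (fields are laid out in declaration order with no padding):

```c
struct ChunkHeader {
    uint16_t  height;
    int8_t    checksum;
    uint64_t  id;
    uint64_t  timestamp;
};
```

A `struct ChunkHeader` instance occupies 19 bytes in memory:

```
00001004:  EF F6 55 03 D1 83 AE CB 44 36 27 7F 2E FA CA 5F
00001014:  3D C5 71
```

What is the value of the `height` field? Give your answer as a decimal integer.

63215

`height` is the first field, at byte offset 0, occupying 2 bytes.
Bytes at offsets 0..1: EF F6.
In little-endian order the low byte comes first in memory.
Reassemble most-significant byte first: F6 EF → 0xF6EF.
0xF6EF = 63215.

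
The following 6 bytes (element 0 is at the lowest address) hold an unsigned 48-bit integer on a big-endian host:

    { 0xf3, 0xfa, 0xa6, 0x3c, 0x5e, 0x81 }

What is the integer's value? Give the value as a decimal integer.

Big-endian: lowest address holds the most-significant byte.
The bytes are already most-significant first: 0xF3FAA63C5E81.
0xF3FAA63C5E81 = 268257856347777.

268257856347777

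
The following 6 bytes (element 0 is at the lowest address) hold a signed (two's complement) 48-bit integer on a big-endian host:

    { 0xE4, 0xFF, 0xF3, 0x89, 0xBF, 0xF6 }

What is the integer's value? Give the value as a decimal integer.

Big-endian: lowest address holds the most-significant byte.
The bytes are already most-significant first: 0xE4FFF389BFF6.
Top bit is set, so as a signed 48-bit value this is 0xE4FFF389BFF6 − 2^48 = -29687023026186.

-29687023026186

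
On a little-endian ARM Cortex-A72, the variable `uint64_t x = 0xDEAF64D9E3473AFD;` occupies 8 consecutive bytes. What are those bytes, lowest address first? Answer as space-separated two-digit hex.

FD 3A 47 E3 D9 64 AF DE

Split into bytes (most-significant first): DE AF 64 D9 E3 47 3A FD.
Little-endian: lowest address holds the least-significant byte.
So at ascending addresses the bytes are FD 3A 47 E3 D9 64 AF DE.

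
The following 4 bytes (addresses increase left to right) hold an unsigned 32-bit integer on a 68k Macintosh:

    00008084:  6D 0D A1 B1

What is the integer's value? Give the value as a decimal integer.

1829609905

In big-endian order the high byte comes first in memory.
The bytes are already most-significant first: 0x6D0DA1B1.
0x6D0DA1B1 = 1829609905.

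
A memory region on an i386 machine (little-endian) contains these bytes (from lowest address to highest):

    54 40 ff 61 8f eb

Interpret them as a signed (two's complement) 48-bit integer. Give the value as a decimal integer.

In little-endian order the low byte comes first in memory.
Reassemble most-significant byte first: EB 8F 61 FF 40 54 → 0xEB8F61FF4054.
Top bit is set, so as a signed 48-bit value this is 0xEB8F61FF4054 − 2^48 = -22473919741868.

-22473919741868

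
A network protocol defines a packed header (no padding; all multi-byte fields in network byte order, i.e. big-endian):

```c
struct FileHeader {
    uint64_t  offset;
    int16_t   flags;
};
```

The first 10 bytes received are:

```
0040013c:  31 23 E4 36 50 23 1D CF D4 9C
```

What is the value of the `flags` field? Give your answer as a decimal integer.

`flags` follows `offset` (8 bytes), so it starts at byte offset 8 and occupies 2 bytes.
Bytes at offsets 8..9: D4 9C.
In big-endian order the high byte comes first in memory.
The bytes are already most-significant first: 0xD49C.
Top bit is set, so as a signed 16-bit value this is 0xD49C − 2^16 = -11108.

-11108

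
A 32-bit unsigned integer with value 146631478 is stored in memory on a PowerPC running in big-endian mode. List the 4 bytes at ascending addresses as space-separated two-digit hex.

146631478 in hexadecimal, padded to 32 bits, is 0x08BD6B36.
Split into bytes (most-significant first): 08 BD 6B 36.
Big-endian: lowest address holds the most-significant byte.
So the memory order matches the most-significant-first order: 08 BD 6B 36.

08 BD 6B 36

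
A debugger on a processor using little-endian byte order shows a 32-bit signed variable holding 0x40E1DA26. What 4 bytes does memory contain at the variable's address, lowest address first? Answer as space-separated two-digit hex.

26 DA E1 40

Split into bytes (most-significant first): 40 E1 DA 26.
In little-endian order the low byte comes first in memory.
So at ascending addresses the bytes are 26 DA E1 40.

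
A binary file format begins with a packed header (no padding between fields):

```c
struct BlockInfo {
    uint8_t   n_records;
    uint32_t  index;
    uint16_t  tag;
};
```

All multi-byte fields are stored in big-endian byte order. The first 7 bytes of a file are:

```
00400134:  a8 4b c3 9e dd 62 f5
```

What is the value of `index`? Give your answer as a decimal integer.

`index` follows `n_records` (1 byte), so it starts at byte offset 1 and occupies 4 bytes.
Bytes at offsets 1..4: 4B C3 9E DD.
Big-endian stores the most-significant byte at the lowest address.
The bytes are already most-significant first: 0x4BC39EDD.
0x4BC39EDD = 1271111389.

1271111389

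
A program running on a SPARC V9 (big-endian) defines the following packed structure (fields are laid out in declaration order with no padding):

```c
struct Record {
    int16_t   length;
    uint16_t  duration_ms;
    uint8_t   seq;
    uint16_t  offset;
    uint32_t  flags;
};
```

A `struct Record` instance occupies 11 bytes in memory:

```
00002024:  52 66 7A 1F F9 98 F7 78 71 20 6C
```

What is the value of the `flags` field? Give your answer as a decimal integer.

`flags` follows `length` (2 B), `duration_ms` (2 B), `seq` (1 B), `offset` (2 B), so it starts at offset 2 + 2 + 1 + 2 = 7 and occupies 4 bytes.
Bytes at offsets 7..10: 78 71 20 6C.
In big-endian order the high byte comes first in memory.
The bytes are already most-significant first: 0x7871206C.
0x7871206C = 2020679788.

2020679788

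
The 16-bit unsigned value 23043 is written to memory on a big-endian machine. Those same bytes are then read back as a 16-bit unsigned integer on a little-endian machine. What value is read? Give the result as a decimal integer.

23043 in 16-bit hexadecimal is 0x5A03.
Stored big-endian, the bytes at ascending addresses are 5A 03.
Read back as little-endian, the first byte is least significant, giving 0x035A.
0x035A = 858.

858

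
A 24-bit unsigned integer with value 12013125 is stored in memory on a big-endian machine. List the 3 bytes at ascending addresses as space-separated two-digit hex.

12013125 in hexadecimal, padded to 24 bits, is 0xB74E45.
Split into bytes (most-significant first): B7 4E 45.
Big-endian: lowest address holds the most-significant byte.
So the memory order matches the most-significant-first order: B7 4E 45.

B7 4E 45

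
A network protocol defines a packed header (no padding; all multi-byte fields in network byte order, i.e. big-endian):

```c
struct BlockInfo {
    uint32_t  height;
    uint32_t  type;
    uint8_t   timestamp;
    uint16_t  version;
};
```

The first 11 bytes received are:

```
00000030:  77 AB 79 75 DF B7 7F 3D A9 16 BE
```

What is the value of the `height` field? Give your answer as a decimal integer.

`height` is the first field, at byte offset 0, occupying 4 bytes.
Bytes at offsets 0..3: 77 AB 79 75.
Big-endian stores the most-significant byte at the lowest address.
The bytes are already most-significant first: 0x77AB7975.
0x77AB7975 = 2007726453.

2007726453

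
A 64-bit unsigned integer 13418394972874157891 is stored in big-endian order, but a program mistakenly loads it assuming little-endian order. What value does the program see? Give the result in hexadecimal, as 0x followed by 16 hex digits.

0x432F0D5622B737BA

13418394972874157891 in 64-bit hexadecimal is 0xBA37B722560D2F43.
Stored big-endian, the bytes at ascending addresses are BA 37 B7 22 56 0D 2F 43.
Read back as little-endian, the first byte is least significant, giving 0x432F0D5622B737BA.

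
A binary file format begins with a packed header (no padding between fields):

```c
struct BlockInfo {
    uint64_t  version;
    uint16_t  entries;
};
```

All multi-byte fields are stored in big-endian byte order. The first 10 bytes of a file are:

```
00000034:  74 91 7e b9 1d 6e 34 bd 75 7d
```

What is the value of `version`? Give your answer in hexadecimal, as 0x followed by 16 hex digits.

0x74917EB91D6E34BD

`version` is the first field, at byte offset 0, occupying 8 bytes.
Bytes at offsets 0..7: 74 91 7E B9 1D 6E 34 BD.
In big-endian order the high byte comes first in memory.
The bytes are already most-significant first: 0x74917EB91D6E34BD.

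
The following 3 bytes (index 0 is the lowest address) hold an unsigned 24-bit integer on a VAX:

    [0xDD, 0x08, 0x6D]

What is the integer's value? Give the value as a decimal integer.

7145693

In little-endian order the low byte comes first in memory.
Reassemble most-significant byte first: 6D 08 DD → 0x6D08DD.
0x6D08DD = 7145693.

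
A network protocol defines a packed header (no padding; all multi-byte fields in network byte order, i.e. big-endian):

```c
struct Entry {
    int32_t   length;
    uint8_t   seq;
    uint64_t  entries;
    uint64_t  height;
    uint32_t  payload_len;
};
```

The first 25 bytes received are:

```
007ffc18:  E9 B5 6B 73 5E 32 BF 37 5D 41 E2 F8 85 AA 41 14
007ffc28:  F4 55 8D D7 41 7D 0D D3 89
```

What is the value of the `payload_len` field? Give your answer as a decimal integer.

`payload_len` follows `length` (4 B), `seq` (1 B), `entries` (8 B), `height` (8 B), so it starts at offset 4 + 1 + 8 + 8 = 21 and occupies 4 bytes.
Bytes at offsets 21..24: 7D 0D D3 89.
Big-endian stores the most-significant byte at the lowest address.
The bytes are already most-significant first: 0x7D0DD389.
0x7D0DD389 = 2098058121.

2098058121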